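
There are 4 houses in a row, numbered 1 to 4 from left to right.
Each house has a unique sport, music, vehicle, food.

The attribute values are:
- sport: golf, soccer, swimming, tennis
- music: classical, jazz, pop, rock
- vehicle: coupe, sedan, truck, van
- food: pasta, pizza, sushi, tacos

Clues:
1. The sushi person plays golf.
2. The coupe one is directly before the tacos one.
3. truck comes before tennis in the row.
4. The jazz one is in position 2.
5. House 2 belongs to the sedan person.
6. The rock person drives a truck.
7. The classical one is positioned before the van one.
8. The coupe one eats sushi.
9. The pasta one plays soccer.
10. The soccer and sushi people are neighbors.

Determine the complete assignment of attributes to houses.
Solution:

House | Sport | Music | Vehicle | Food
--------------------------------------
  1   | swimming | rock | truck | pizza
  2   | soccer | jazz | sedan | pasta
  3   | golf | classical | coupe | sushi
  4   | tennis | pop | van | tacos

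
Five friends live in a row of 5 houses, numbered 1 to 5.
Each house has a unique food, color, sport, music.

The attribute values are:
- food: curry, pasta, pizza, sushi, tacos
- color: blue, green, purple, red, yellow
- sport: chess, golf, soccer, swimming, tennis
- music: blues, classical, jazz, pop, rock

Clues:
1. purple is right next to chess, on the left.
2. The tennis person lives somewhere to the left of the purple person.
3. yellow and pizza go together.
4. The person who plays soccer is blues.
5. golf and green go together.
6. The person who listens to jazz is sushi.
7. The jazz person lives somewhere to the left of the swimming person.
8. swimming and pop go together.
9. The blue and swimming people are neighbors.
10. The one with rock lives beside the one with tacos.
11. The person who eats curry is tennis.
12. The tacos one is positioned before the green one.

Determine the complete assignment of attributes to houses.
Solution:

House | Food | Color | Sport | Music
------------------------------------
  1   | curry | red | tennis | rock
  2   | tacos | purple | soccer | blues
  3   | sushi | blue | chess | jazz
  4   | pizza | yellow | swimming | pop
  5   | pasta | green | golf | classical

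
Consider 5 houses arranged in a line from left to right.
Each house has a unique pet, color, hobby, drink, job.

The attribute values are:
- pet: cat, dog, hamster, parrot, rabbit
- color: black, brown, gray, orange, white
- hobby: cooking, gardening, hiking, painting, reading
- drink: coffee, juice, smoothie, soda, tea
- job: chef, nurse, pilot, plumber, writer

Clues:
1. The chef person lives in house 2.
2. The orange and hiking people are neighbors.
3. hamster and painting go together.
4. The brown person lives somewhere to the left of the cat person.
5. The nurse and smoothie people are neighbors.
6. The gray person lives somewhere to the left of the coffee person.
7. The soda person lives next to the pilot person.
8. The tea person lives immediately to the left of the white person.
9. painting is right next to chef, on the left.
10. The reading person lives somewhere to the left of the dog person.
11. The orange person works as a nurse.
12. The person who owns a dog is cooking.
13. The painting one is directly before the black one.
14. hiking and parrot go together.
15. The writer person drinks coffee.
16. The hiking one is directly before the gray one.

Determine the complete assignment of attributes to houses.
Solution:

House | Pet | Color | Hobby | Drink | Job
-----------------------------------------
  1   | hamster | orange | painting | juice | nurse
  2   | parrot | black | hiking | smoothie | chef
  3   | rabbit | gray | reading | soda | plumber
  4   | dog | brown | cooking | tea | pilot
  5   | cat | white | gardening | coffee | writer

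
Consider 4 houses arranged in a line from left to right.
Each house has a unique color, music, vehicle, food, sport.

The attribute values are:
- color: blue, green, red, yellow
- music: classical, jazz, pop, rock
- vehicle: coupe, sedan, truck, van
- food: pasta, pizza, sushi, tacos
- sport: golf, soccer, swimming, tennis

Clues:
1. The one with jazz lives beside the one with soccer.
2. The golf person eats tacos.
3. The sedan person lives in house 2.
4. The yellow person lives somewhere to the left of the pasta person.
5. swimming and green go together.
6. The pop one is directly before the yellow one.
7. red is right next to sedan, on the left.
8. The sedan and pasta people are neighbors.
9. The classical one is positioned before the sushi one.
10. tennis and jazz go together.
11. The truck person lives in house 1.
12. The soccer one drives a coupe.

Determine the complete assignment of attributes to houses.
Solution:

House | Color | Music | Vehicle | Food | Sport
----------------------------------------------
  1   | red | pop | truck | tacos | golf
  2   | yellow | jazz | sedan | pizza | tennis
  3   | blue | classical | coupe | pasta | soccer
  4   | green | rock | van | sushi | swimming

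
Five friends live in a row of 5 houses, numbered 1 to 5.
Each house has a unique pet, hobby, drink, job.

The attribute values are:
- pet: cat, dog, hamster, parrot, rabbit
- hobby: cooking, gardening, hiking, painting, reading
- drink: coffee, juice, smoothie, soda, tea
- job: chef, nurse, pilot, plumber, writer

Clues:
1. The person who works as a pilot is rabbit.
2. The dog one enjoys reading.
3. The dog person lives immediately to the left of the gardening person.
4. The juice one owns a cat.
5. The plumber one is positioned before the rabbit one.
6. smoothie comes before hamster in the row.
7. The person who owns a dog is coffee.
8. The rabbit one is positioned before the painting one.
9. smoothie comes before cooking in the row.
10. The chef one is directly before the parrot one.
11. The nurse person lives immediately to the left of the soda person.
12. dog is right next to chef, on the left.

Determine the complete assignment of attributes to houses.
Solution:

House | Pet | Hobby | Drink | Job
---------------------------------
  1   | dog | reading | coffee | plumber
  2   | cat | gardening | juice | chef
  3   | parrot | hiking | smoothie | nurse
  4   | rabbit | cooking | soda | pilot
  5   | hamster | painting | tea | writer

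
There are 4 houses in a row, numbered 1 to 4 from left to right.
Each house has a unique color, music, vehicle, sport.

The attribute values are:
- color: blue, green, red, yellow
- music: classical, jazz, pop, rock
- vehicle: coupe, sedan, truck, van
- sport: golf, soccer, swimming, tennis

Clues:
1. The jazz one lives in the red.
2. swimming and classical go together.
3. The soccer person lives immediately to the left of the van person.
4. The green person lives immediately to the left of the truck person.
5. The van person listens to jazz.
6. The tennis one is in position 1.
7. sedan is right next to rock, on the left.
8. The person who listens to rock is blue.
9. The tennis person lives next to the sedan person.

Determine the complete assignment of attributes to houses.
Solution:

House | Color | Music | Vehicle | Sport
---------------------------------------
  1   | yellow | pop | coupe | tennis
  2   | green | classical | sedan | swimming
  3   | blue | rock | truck | soccer
  4   | red | jazz | van | golf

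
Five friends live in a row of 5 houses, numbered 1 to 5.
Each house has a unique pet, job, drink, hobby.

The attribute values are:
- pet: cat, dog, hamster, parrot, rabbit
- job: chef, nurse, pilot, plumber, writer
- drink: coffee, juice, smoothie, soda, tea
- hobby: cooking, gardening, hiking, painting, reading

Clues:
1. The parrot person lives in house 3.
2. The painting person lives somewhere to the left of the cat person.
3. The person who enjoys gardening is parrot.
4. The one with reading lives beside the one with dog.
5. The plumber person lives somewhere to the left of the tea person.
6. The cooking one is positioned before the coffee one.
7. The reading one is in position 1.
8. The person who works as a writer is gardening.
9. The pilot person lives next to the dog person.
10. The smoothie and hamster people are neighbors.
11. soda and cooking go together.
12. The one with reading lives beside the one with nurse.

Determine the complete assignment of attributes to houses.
Solution:

House | Pet | Job | Drink | Hobby
---------------------------------
  1   | rabbit | pilot | juice | reading
  2   | dog | nurse | soda | cooking
  3   | parrot | writer | smoothie | gardening
  4   | hamster | plumber | coffee | painting
  5   | cat | chef | tea | hiking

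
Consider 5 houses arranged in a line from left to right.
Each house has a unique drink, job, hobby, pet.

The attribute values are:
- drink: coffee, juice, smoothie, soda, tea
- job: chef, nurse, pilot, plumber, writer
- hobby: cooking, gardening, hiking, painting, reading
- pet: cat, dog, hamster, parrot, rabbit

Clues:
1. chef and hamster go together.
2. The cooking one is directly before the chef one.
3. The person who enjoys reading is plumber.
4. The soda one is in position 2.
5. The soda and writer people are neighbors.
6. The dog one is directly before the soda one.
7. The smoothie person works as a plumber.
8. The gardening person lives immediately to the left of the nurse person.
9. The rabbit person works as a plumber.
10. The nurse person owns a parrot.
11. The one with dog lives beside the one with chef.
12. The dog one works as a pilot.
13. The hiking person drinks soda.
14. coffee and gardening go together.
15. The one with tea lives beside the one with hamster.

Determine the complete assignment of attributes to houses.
Solution:

House | Drink | Job | Hobby | Pet
---------------------------------
  1   | tea | pilot | cooking | dog
  2   | soda | chef | hiking | hamster
  3   | coffee | writer | gardening | cat
  4   | juice | nurse | painting | parrot
  5   | smoothie | plumber | reading | rabbit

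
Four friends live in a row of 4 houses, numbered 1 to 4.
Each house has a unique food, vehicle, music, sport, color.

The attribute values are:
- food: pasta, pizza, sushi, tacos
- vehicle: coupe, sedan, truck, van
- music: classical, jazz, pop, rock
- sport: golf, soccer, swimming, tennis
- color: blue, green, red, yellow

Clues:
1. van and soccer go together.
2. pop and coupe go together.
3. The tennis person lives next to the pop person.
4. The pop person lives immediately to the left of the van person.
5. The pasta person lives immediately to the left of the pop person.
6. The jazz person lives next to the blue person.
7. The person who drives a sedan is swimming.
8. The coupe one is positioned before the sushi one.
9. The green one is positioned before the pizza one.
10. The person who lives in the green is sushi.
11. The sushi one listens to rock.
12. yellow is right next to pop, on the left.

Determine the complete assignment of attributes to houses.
Solution:

House | Food | Vehicle | Music | Sport | Color
----------------------------------------------
  1   | pasta | truck | jazz | tennis | yellow
  2   | tacos | coupe | pop | golf | blue
  3   | sushi | van | rock | soccer | green
  4   | pizza | sedan | classical | swimming | red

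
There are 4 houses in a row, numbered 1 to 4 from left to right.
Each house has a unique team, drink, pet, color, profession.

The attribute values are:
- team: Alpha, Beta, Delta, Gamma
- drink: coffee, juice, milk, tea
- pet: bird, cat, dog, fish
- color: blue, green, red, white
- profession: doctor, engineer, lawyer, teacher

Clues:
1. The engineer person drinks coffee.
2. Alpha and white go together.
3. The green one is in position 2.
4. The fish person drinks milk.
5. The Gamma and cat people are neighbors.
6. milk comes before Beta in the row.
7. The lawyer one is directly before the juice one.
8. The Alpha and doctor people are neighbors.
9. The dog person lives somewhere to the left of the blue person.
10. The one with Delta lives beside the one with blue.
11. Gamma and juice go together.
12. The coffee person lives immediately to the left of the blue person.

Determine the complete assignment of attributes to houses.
Solution:

House | Team | Drink | Pet | Color | Profession
-----------------------------------------------
  1   | Alpha | milk | fish | white | lawyer
  2   | Gamma | juice | dog | green | doctor
  3   | Delta | coffee | cat | red | engineer
  4   | Beta | tea | bird | blue | teacher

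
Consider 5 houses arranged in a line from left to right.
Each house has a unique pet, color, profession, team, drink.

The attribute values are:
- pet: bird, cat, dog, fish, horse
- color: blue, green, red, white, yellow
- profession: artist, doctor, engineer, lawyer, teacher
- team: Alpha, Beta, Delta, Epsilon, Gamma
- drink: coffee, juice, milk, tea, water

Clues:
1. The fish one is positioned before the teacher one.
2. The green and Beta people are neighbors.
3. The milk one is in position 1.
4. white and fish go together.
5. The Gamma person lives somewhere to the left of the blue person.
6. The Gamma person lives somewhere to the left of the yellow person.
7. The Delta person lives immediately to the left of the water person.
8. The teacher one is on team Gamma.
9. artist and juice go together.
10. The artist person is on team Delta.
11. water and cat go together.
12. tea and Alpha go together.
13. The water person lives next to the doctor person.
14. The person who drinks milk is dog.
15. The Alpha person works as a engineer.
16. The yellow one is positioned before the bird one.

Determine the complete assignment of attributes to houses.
Solution:

House | Pet | Color | Profession | Team | Drink
-----------------------------------------------
  1   | dog | red | lawyer | Epsilon | milk
  2   | fish | white | artist | Delta | juice
  3   | cat | green | teacher | Gamma | water
  4   | horse | yellow | doctor | Beta | coffee
  5   | bird | blue | engineer | Alpha | tea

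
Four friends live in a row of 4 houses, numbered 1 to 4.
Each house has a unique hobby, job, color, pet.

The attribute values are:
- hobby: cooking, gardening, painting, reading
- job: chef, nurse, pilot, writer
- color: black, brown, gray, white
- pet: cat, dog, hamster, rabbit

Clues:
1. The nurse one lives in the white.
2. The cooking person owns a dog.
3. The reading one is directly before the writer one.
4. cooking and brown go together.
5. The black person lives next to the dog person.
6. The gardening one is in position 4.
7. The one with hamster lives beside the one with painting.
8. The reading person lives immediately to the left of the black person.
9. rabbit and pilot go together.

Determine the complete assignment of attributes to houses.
Solution:

House | Hobby | Job | Color | Pet
---------------------------------
  1   | reading | nurse | white | hamster
  2   | painting | writer | black | cat
  3   | cooking | chef | brown | dog
  4   | gardening | pilot | gray | rabbit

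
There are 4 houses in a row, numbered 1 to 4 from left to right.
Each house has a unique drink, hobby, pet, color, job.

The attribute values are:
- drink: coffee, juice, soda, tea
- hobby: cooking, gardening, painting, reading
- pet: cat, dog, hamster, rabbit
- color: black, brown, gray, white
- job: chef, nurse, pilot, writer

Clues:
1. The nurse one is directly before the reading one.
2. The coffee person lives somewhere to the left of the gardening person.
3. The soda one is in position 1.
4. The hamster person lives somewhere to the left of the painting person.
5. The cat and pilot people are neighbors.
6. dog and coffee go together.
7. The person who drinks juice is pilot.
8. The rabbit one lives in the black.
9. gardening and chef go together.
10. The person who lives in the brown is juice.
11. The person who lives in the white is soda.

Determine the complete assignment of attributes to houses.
Solution:

House | Drink | Hobby | Pet | Color | Job
-----------------------------------------
  1   | soda | cooking | cat | white | nurse
  2   | juice | reading | hamster | brown | pilot
  3   | coffee | painting | dog | gray | writer
  4   | tea | gardening | rabbit | black | chef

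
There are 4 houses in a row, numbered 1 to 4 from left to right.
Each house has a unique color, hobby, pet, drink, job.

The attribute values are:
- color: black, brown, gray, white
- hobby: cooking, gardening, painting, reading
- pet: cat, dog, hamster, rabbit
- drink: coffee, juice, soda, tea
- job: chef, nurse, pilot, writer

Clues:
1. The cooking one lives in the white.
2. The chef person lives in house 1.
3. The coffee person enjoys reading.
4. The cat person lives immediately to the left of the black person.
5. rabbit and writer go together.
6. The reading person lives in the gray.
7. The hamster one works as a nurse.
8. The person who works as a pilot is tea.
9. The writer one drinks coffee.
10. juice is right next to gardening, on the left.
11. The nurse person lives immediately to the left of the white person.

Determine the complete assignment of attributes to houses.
Solution:

House | Color | Hobby | Pet | Drink | Job
-----------------------------------------
  1   | brown | painting | cat | juice | chef
  2   | black | gardening | hamster | soda | nurse
  3   | white | cooking | dog | tea | pilot
  4   | gray | reading | rabbit | coffee | writer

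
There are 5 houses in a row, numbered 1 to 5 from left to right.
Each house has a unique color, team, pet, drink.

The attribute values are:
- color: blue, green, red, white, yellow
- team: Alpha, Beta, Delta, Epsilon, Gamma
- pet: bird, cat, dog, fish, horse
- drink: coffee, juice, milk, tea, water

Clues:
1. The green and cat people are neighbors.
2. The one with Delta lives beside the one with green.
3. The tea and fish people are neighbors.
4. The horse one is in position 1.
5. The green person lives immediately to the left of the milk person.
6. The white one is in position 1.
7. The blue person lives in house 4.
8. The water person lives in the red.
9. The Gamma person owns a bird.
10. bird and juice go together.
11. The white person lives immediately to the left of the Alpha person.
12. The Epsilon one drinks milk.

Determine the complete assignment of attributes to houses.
Solution:

House | Color | Team | Pet | Drink
----------------------------------
  1   | white | Delta | horse | tea
  2   | green | Alpha | fish | coffee
  3   | yellow | Epsilon | cat | milk
  4   | blue | Gamma | bird | juice
  5   | red | Beta | dog | water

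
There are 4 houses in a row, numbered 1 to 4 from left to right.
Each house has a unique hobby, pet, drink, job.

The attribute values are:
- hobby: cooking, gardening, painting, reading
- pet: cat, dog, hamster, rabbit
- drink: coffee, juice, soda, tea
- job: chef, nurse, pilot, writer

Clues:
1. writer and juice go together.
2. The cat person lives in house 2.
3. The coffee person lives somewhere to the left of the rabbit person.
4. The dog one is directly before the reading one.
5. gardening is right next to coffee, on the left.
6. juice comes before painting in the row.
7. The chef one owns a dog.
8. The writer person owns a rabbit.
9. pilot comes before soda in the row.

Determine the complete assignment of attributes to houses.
Solution:

House | Hobby | Pet | Drink | Job
---------------------------------
  1   | gardening | dog | tea | chef
  2   | reading | cat | coffee | pilot
  3   | cooking | rabbit | juice | writer
  4   | painting | hamster | soda | nurse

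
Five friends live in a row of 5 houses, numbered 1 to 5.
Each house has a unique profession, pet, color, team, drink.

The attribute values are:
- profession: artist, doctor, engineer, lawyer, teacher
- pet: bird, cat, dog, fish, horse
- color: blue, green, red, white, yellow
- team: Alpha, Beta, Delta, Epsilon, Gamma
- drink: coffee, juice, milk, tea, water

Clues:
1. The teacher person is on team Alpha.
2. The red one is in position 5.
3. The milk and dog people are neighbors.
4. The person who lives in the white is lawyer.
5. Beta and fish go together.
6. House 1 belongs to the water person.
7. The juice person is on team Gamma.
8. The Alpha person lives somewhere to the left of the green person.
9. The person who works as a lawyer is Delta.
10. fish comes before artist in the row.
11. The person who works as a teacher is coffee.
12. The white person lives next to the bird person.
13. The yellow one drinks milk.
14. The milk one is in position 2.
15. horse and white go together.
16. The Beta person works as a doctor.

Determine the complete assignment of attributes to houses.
Solution:

House | Profession | Pet | Color | Team | Drink
-----------------------------------------------
  1   | lawyer | horse | white | Delta | water
  2   | engineer | bird | yellow | Epsilon | milk
  3   | teacher | dog | blue | Alpha | coffee
  4   | doctor | fish | green | Beta | tea
  5   | artist | cat | red | Gamma | juice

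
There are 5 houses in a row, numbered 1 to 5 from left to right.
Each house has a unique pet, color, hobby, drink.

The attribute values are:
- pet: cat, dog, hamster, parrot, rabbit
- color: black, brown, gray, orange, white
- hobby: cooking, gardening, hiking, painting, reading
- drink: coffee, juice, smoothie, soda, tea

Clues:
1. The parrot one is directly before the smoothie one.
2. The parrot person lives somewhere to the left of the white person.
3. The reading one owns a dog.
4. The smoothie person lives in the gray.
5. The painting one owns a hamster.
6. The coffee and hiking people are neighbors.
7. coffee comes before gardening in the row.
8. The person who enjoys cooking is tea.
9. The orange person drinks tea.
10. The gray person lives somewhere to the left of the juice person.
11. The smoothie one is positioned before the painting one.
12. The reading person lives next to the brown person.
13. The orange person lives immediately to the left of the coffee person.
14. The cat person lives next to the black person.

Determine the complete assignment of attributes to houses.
Solution:

House | Pet | Color | Hobby | Drink
-----------------------------------
  1   | cat | orange | cooking | tea
  2   | dog | black | reading | coffee
  3   | parrot | brown | hiking | soda
  4   | rabbit | gray | gardening | smoothie
  5   | hamster | white | painting | juice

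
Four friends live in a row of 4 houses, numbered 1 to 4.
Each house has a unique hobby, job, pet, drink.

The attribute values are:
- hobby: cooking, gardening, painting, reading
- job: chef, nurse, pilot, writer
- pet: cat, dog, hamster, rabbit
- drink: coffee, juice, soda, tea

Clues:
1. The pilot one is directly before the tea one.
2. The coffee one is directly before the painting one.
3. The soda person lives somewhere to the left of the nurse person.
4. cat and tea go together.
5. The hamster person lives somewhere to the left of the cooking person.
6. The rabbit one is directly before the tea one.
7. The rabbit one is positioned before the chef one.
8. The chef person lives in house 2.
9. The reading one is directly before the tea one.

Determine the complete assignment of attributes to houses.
Solution:

House | Hobby | Job | Pet | Drink
---------------------------------
  1   | reading | pilot | rabbit | coffee
  2   | painting | chef | cat | tea
  3   | gardening | writer | hamster | soda
  4   | cooking | nurse | dog | juice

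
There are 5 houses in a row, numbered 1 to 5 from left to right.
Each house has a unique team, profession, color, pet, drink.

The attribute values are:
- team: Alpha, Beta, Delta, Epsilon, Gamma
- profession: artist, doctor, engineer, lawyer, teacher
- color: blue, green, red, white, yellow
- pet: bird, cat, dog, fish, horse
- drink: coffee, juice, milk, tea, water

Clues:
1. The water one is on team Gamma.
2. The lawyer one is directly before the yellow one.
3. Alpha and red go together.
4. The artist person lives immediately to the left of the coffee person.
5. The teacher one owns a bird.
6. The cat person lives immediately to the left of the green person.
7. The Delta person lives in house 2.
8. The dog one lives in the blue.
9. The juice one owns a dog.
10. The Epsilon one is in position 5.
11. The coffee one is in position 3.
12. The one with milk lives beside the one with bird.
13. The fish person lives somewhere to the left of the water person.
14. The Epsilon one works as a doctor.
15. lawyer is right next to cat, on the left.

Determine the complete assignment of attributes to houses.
Solution:

House | Team | Profession | Color | Pet | Drink
-----------------------------------------------
  1   | Alpha | lawyer | red | fish | tea
  2   | Delta | artist | yellow | cat | milk
  3   | Beta | teacher | green | bird | coffee
  4   | Gamma | engineer | white | horse | water
  5   | Epsilon | doctor | blue | dog | juice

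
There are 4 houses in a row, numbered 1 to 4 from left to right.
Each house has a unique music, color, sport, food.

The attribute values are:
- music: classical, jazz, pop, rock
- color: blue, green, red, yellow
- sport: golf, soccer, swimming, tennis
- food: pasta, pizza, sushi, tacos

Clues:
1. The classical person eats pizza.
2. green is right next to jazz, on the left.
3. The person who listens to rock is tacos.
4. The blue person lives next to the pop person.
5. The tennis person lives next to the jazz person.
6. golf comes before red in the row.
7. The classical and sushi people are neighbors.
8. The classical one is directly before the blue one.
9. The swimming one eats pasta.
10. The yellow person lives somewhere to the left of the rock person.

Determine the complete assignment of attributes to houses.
Solution:

House | Music | Color | Sport | Food
------------------------------------
  1   | classical | green | tennis | pizza
  2   | jazz | blue | golf | sushi
  3   | pop | yellow | swimming | pasta
  4   | rock | red | soccer | tacos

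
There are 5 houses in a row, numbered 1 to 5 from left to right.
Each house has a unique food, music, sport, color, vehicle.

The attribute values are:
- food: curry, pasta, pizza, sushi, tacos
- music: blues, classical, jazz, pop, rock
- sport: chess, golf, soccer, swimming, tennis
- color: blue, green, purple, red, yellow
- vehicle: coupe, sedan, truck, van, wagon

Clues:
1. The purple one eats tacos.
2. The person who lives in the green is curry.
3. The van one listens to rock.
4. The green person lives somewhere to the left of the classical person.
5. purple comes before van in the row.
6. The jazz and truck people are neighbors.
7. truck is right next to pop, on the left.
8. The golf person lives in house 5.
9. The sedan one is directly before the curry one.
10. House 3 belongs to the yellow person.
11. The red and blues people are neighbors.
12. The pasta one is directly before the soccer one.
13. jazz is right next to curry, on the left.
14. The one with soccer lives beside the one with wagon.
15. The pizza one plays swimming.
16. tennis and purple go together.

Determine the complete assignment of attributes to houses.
Solution:

House | Food | Music | Sport | Color | Vehicle
----------------------------------------------
  1   | pasta | jazz | chess | red | sedan
  2   | curry | blues | soccer | green | truck
  3   | pizza | pop | swimming | yellow | wagon
  4   | tacos | classical | tennis | purple | coupe
  5   | sushi | rock | golf | blue | van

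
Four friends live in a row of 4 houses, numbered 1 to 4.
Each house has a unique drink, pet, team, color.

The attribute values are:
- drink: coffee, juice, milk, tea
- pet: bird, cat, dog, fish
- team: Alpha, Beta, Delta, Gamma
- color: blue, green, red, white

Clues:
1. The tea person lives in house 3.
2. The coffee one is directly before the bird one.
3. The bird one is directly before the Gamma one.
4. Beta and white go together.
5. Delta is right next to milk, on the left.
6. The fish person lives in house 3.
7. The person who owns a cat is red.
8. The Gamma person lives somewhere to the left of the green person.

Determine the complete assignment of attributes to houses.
Solution:

House | Drink | Pet | Team | Color
----------------------------------
  1   | coffee | cat | Delta | red
  2   | milk | bird | Beta | white
  3   | tea | fish | Gamma | blue
  4   | juice | dog | Alpha | green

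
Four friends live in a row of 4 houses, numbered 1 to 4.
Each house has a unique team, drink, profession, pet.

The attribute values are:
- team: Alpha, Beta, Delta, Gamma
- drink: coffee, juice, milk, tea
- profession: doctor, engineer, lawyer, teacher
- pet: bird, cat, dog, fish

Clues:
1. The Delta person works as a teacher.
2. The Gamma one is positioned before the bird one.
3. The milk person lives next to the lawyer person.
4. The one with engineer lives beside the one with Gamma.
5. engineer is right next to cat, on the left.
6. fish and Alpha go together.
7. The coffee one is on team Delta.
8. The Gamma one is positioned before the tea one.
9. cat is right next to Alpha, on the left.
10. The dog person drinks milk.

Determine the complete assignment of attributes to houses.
Solution:

House | Team | Drink | Profession | Pet
---------------------------------------
  1   | Beta | milk | engineer | dog
  2   | Gamma | juice | lawyer | cat
  3   | Alpha | tea | doctor | fish
  4   | Delta | coffee | teacher | bird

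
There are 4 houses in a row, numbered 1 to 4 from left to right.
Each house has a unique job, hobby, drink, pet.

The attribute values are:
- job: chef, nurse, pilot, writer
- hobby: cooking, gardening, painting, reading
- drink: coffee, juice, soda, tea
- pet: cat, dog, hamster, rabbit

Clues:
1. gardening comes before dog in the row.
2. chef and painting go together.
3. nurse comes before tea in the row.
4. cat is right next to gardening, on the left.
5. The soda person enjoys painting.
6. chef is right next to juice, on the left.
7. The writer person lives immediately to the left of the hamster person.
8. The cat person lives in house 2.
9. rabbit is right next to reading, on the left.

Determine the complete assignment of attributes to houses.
Solution:

House | Job | Hobby | Drink | Pet
---------------------------------
  1   | chef | painting | soda | rabbit
  2   | writer | reading | juice | cat
  3   | nurse | gardening | coffee | hamster
  4   | pilot | cooking | tea | dog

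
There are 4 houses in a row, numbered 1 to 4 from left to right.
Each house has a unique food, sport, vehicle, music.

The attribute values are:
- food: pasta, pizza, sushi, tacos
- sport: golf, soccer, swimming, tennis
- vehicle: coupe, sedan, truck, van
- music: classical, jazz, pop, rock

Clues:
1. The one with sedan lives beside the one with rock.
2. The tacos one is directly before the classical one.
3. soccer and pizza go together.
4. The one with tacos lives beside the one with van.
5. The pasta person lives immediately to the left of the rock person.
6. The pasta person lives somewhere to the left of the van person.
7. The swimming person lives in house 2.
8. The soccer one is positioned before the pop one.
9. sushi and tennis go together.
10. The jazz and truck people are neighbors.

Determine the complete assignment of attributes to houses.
Solution:

House | Food | Sport | Vehicle | Music
--------------------------------------
  1   | pasta | golf | sedan | jazz
  2   | tacos | swimming | truck | rock
  3   | pizza | soccer | van | classical
  4   | sushi | tennis | coupe | pop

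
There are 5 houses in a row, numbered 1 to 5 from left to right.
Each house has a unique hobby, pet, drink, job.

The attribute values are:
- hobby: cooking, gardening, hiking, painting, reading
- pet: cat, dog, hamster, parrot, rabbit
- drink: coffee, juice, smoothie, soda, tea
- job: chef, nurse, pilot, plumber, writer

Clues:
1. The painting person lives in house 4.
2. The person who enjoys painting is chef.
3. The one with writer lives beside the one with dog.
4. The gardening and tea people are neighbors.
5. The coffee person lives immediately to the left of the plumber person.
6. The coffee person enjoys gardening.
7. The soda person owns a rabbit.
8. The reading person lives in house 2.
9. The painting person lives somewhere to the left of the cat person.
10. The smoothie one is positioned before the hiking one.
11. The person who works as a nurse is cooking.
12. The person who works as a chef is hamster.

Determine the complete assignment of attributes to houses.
Solution:

House | Hobby | Pet | Drink | Job
---------------------------------
  1   | gardening | parrot | coffee | writer
  2   | reading | dog | tea | plumber
  3   | cooking | rabbit | soda | nurse
  4   | painting | hamster | smoothie | chef
  5   | hiking | cat | juice | pilot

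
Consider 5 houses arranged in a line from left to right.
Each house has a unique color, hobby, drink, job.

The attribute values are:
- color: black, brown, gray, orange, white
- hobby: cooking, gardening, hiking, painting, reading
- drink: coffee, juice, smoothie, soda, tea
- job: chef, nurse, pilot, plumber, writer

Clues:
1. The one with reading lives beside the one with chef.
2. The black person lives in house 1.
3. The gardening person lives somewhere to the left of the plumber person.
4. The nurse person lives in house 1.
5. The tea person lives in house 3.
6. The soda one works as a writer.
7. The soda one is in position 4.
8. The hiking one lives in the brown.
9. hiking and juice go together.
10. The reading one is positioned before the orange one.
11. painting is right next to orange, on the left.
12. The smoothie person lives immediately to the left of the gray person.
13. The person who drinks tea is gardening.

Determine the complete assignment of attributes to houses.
Solution:

House | Color | Hobby | Drink | Job
-----------------------------------
  1   | black | reading | smoothie | nurse
  2   | gray | painting | coffee | chef
  3   | orange | gardening | tea | pilot
  4   | white | cooking | soda | writer
  5   | brown | hiking | juice | plumber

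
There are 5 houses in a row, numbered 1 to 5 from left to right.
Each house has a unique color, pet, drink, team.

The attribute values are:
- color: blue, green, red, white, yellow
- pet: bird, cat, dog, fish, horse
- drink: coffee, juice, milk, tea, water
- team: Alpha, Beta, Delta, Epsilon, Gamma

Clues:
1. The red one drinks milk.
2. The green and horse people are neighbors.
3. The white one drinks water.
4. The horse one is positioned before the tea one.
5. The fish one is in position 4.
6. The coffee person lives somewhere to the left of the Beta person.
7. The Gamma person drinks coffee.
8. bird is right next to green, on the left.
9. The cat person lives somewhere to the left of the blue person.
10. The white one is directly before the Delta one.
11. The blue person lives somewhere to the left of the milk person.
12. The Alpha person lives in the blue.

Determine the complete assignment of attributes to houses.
Solution:

House | Color | Pet | Drink | Team
----------------------------------
  1   | white | bird | water | Epsilon
  2   | green | cat | juice | Delta
  3   | yellow | horse | coffee | Gamma
  4   | blue | fish | tea | Alpha
  5   | red | dog | milk | Beta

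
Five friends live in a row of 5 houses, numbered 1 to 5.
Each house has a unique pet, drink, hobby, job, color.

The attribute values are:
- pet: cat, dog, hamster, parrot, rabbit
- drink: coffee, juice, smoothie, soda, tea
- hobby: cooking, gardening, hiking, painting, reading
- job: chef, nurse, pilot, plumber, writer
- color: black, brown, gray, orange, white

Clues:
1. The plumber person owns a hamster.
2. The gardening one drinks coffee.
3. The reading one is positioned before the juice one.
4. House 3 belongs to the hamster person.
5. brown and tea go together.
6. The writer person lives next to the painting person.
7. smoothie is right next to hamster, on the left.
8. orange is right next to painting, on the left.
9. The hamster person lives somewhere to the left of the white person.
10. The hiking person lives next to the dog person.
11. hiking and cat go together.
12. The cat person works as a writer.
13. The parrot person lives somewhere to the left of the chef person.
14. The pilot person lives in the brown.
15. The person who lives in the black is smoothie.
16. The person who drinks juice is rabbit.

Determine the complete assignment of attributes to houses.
Solution:

House | Pet | Drink | Hobby | Job | Color
-----------------------------------------
  1   | cat | soda | hiking | writer | orange
  2   | dog | smoothie | painting | nurse | black
  3   | hamster | coffee | gardening | plumber | gray
  4   | parrot | tea | reading | pilot | brown
  5   | rabbit | juice | cooking | chef | white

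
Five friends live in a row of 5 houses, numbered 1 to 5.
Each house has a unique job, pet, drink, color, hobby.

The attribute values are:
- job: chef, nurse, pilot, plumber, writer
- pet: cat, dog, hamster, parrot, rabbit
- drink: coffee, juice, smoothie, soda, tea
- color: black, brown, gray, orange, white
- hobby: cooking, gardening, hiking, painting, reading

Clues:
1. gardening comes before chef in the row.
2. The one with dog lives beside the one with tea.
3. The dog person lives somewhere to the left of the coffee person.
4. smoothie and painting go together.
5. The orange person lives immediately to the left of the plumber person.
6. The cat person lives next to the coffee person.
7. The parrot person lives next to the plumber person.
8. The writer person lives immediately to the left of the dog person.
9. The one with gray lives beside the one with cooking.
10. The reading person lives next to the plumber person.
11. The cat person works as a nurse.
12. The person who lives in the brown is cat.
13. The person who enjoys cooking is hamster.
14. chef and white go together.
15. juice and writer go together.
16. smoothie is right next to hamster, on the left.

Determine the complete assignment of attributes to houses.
Solution:

House | Job | Pet | Drink | Color | Hobby
-----------------------------------------
  1   | writer | parrot | juice | orange | reading
  2   | plumber | dog | smoothie | gray | painting
  3   | pilot | hamster | tea | black | cooking
  4   | nurse | cat | soda | brown | gardening
  5   | chef | rabbit | coffee | white | hiking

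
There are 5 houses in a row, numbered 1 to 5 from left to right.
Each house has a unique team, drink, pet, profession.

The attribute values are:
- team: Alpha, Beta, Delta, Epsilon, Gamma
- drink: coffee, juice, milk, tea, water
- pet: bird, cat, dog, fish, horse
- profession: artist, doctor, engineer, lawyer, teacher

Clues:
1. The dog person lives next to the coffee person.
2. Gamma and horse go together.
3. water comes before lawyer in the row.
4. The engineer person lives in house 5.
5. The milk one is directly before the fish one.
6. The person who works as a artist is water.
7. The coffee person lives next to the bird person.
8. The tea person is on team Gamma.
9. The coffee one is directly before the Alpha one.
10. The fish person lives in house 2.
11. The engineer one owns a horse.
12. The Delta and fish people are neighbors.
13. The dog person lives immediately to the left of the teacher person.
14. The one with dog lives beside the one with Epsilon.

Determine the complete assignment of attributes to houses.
Solution:

House | Team | Drink | Pet | Profession
---------------------------------------
  1   | Delta | milk | dog | doctor
  2   | Epsilon | coffee | fish | teacher
  3   | Alpha | water | bird | artist
  4   | Beta | juice | cat | lawyer
  5   | Gamma | tea | horse | engineer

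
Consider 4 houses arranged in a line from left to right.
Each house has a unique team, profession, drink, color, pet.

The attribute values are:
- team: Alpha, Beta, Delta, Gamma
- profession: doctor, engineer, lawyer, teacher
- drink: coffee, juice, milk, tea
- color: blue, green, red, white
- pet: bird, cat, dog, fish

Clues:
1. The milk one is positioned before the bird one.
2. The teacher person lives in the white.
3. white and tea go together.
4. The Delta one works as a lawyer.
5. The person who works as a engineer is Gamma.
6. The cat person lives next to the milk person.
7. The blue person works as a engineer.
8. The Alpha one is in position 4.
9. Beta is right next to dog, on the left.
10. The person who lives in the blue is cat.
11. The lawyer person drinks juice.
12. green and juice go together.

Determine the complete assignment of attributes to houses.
Solution:

House | Team | Profession | Drink | Color | Pet
-----------------------------------------------
  1   | Gamma | engineer | coffee | blue | cat
  2   | Beta | doctor | milk | red | fish
  3   | Delta | lawyer | juice | green | dog
  4   | Alpha | teacher | tea | white | bird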